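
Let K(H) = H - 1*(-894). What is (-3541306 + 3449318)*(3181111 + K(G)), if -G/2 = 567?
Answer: -292601961548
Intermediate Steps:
G = -1134 (G = -2*567 = -1134)
K(H) = 894 + H (K(H) = H + 894 = 894 + H)
(-3541306 + 3449318)*(3181111 + K(G)) = (-3541306 + 3449318)*(3181111 + (894 - 1134)) = -91988*(3181111 - 240) = -91988*3180871 = -292601961548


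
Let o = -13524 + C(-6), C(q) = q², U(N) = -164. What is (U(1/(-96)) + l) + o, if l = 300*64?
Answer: 5548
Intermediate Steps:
l = 19200
o = -13488 (o = -13524 + (-6)² = -13524 + 36 = -13488)
(U(1/(-96)) + l) + o = (-164 + 19200) - 13488 = 19036 - 13488 = 5548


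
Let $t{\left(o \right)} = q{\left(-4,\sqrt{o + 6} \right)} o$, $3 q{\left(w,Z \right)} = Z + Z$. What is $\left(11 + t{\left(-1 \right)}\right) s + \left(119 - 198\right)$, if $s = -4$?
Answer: $-123 + \frac{8 \sqrt{5}}{3} \approx -117.04$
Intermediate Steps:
$q{\left(w,Z \right)} = \frac{2 Z}{3}$ ($q{\left(w,Z \right)} = \frac{Z + Z}{3} = \frac{2 Z}{3}$)
$t{\left(o \right)} = \frac{2 o \sqrt{6 + o}}{3}$ ($t{\left(o \right)} = \frac{2 \sqrt{o + 6}}{3} o = \frac{2 \sqrt{6 + o}}{3} o = \frac{2 o \sqrt{6 + o}}{3}$)
$\left(11 + t{\left(-1 \right)}\right) s + \left(119 - 198\right) = \left(11 + \frac{2}{3} \left(-1\right) \sqrt{6 - 1}\right) \left(-4\right) + \left(119 - 198\right) = \left(11 + \frac{2}{3} \left(-1\right) \sqrt{5}\right) \left(-4\right) + \left(119 - 198\right) = \left(11 - \frac{2 \sqrt{5}}{3}\right) \left(-4\right) - 79 = \left(-44 + \frac{8 \sqrt{5}}{3}\right) - 79 = -123 + \frac{8 \sqrt{5}}{3}$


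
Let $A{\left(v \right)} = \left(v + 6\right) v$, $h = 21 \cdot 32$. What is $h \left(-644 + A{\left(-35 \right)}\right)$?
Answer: $249312$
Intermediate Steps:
$h = 672$
$A{\left(v \right)} = v \left(6 + v\right)$ ($A{\left(v \right)} = \left(6 + v\right) v = v \left(6 + v\right)$)
$h \left(-644 + A{\left(-35 \right)}\right) = 672 \left(-644 - 35 \left(6 - 35\right)\right) = 672 \left(-644 - -1015\right) = 672 \left(-644 + 1015\right) = 672 \cdot 371 = 249312$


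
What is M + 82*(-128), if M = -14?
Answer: -10510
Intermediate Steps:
M + 82*(-128) = -14 + 82*(-128) = -14 - 10496 = -10510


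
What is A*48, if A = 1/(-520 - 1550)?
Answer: -8/345 ≈ -0.023188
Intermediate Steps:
A = -1/2070 (A = 1/(-2070) = -1/2070 ≈ -0.00048309)
A*48 = -1/2070*48 = -8/345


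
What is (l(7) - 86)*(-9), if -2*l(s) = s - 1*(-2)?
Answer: 1629/2 ≈ 814.50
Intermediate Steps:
l(s) = -1 - s/2 (l(s) = -(s - 1*(-2))/2 = -(s + 2)/2 = -(2 + s)/2 = -1 - s/2)
(l(7) - 86)*(-9) = ((-1 - ½*7) - 86)*(-9) = ((-1 - 7/2) - 86)*(-9) = (-9/2 - 86)*(-9) = -181/2*(-9) = 1629/2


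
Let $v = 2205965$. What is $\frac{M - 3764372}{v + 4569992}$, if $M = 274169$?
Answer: $- \frac{3490203}{6775957} \approx -0.51509$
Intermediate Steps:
$\frac{M - 3764372}{v + 4569992} = \frac{274169 - 3764372}{2205965 + 4569992} = - \frac{3490203}{6775957}$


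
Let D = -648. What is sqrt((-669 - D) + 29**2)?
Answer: 2*sqrt(205) ≈ 28.636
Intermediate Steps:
sqrt((-669 - D) + 29**2) = sqrt((-669 - 1*(-648)) + 29**2) = sqrt((-669 + 648) + 841) = sqrt(-21 + 841) = sqrt(820) = 2*sqrt(205)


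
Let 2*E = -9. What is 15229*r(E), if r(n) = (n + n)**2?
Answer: 1233549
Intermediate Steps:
E = -9/2 (E = (1/2)*(-9) = -9/2 ≈ -4.5000)
r(n) = 4*n**2 (r(n) = (2*n)**2 = 4*n**2)
15229*r(E) = 15229*(4*(-9/2)**2) = 15229*(4*(81/4)) = 15229*81 = 1233549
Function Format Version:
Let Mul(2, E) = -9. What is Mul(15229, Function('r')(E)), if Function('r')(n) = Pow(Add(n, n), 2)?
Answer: 1233549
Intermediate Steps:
E = Rational(-9, 2) (E = Mul(Rational(1, 2), -9) = Rational(-9, 2) ≈ -4.5000)
Function('r')(n) = Mul(4, Pow(n, 2)) (Function('r')(n) = Pow(Mul(2, n), 2) = Mul(4, Pow(n, 2)))
Mul(15229, Function('r')(E)) = Mul(15229, Mul(4, Pow(Rational(-9, 2), 2))) = Mul(15229, Mul(4, Rational(81, 4))) = Mul(15229, 81) = 1233549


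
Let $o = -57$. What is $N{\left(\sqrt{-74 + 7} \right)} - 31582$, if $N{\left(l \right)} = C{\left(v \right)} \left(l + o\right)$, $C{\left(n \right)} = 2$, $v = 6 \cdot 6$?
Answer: $-31696 + 2 i \sqrt{67} \approx -31696.0 + 16.371 i$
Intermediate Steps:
$v = 36$
$N{\left(l \right)} = -114 + 2 l$ ($N{\left(l \right)} = 2 \left(l - 57\right) = 2 \left(-57 + l\right) = -114 + 2 l$)
$N{\left(\sqrt{-74 + 7} \right)} - 31582 = \left(-114 + 2 \sqrt{-74 + 7}\right) - 31582 = \left(-114 + 2 \sqrt{-67}\right) - 31582 = \left(-114 + 2 i \sqrt{67}\right) - 31582 = -31696 + 2 i \sqrt{67}$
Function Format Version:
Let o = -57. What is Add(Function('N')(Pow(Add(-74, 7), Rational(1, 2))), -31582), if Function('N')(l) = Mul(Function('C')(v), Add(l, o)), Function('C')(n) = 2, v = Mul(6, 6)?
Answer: Add(-31696, Mul(2, I, Pow(67, Rational(1, 2)))) ≈ Add(-31696., Mul(16.371, I))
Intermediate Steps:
v = 36
Function('N')(l) = Add(-114, Mul(2, l)) (Function('N')(l) = Mul(2, Add(l, -57)) = Mul(2, Add(-57, l)) = Add(-114, Mul(2, l)))
Add(Function('N')(Pow(Add(-74, 7), Rational(1, 2))), -31582) = Add(Add(-114, Mul(2, Pow(Add(-74, 7), Rational(1, 2)))), -31582) = Add(Add(-114, Mul(2, Pow(-67, Rational(1, 2)))), -31582) = Add(Add(-114, Mul(2, Mul(I, Pow(67, Rational(1, 2))))), -31582) = Add(Add(-114, Mul(2, I, Pow(67, Rational(1, 2)))), -31582) = Add(-31696, Mul(2, I, Pow(67, Rational(1, 2))))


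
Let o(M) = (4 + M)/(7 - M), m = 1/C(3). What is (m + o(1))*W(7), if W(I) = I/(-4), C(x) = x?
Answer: -49/24 ≈ -2.0417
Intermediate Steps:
W(I) = -I/4 (W(I) = I*(-¼) = -I/4)
m = ⅓ (m = 1/3 = ⅓ ≈ 0.33333)
o(M) = (4 + M)/(7 - M)
(m + o(1))*W(7) = (⅓ + (-4 - 1*1)/(-7 + 1))*(-¼*7) = (⅓ + (-4 - 1)/(-6))*(-7/4) = (⅓ - ⅙*(-5))*(-7/4) = (⅓ + ⅚)*(-7/4) = (7/6)*(-7/4) = -49/24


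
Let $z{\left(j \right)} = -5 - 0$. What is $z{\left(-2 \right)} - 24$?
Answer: $-29$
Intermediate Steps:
$z{\left(j \right)} = -5$ ($z{\left(j \right)} = -5 + 0 = -5$)
$z{\left(-2 \right)} - 24 = -5 - 24 = -29$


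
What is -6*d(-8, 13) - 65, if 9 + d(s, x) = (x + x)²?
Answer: -4067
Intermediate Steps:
d(s, x) = -9 + 4*x² (d(s, x) = -9 + (x + x)² = -9 + (2*x)² = -9 + 4*x²)
-6*d(-8, 13) - 65 = -6*(-9 + 4*13²) - 65 = -6*(-9 + 4*169) - 65 = -6*(-9 + 676) - 65 = -6*667 - 65 = -4002 - 65 = -4067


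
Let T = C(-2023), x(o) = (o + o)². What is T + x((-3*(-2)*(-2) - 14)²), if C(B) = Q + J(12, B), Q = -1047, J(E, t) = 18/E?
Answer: 3653717/2 ≈ 1.8269e+6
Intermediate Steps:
x(o) = 4*o² (x(o) = (2*o)² = 4*o²)
C(B) = -2091/2 (C(B) = -1047 + 18/12 = -1047 + 18*(1/12) = -1047 + 3/2 = -2091/2)
T = -2091/2 ≈ -1045.5
T + x((-3*(-2)*(-2) - 14)²) = -2091/2 + 4*((-3*(-2)*(-2) - 14)²)² = -2091/2 + 4*((6*(-2) - 14)²)² = -2091/2 + 4*((-12 - 14)²)² = -2091/2 + 4*((-26)²)² = -2091/2 + 4*676² = -2091/2 + 4*456976 = -2091/2 + 1827904 = 3653717/2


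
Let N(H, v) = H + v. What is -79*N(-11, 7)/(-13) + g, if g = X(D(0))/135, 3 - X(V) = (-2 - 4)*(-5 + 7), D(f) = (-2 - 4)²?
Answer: -2831/117 ≈ -24.197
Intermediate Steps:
D(f) = 36 (D(f) = (-6)² = 36)
X(V) = 15 (X(V) = 3 - (-2 - 4)*(-5 + 7) = 3 - (-6)*2 = 3 - 1*(-12) = 3 + 12 = 15)
g = ⅑ (g = 15/135 = 15*(1/135) = ⅑ ≈ 0.11111)
-79*N(-11, 7)/(-13) + g = -79*(-11 + 7)/(-13) + ⅑ = -(-316)*(-1)/13 + ⅑ = -79*4/13 + ⅑ = -316/13 + ⅑ = -2831/117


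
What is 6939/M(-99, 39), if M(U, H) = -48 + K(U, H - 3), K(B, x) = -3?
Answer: -2313/17 ≈ -136.06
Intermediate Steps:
M(U, H) = -51 (M(U, H) = -48 - 3 = -51)
6939/M(-99, 39) = 6939/(-51) = 6939*(-1/51) = -2313/17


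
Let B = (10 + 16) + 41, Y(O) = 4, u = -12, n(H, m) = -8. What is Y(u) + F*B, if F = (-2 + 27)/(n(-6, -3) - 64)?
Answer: -1387/72 ≈ -19.264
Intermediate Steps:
F = -25/72 (F = (-2 + 27)/(-8 - 64) = 25/(-72) = 25*(-1/72) = -25/72 ≈ -0.34722)
B = 67 (B = 26 + 41 = 67)
Y(u) + F*B = 4 - 25/72*67 = 4 - 1675/72 = -1387/72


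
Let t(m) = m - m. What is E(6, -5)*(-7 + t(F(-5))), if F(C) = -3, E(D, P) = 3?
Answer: -21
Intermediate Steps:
t(m) = 0
E(6, -5)*(-7 + t(F(-5))) = 3*(-7 + 0) = 3*(-7) = -21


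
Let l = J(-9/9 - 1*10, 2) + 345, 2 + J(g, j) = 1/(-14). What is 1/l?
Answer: 14/4801 ≈ 0.0029161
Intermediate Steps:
J(g, j) = -29/14 (J(g, j) = -2 + 1/(-14) = -2 - 1/14 = -29/14)
l = 4801/14 (l = -29/14 + 345 = 4801/14 ≈ 342.93)
1/l = 1/(4801/14) = 14/4801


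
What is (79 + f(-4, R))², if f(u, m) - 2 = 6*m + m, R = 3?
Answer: 10404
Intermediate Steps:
f(u, m) = 2 + 7*m (f(u, m) = 2 + (6*m + m) = 2 + 7*m)
(79 + f(-4, R))² = (79 + (2 + 7*3))² = (79 + (2 + 21))² = (79 + 23)² = 102² = 10404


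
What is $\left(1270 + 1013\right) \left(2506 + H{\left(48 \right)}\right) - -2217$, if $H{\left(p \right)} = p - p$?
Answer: $5723415$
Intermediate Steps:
$H{\left(p \right)} = 0$
$\left(1270 + 1013\right) \left(2506 + H{\left(48 \right)}\right) - -2217 = \left(1270 + 1013\right) \left(2506 + 0\right) - -2217 = 2283 \cdot 2506 + 2217 = 5721198 + 2217 = 5723415$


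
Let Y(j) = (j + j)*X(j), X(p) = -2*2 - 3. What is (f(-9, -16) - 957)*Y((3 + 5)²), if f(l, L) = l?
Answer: 865536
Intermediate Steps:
X(p) = -7 (X(p) = -4 - 3 = -7)
Y(j) = -14*j (Y(j) = (j + j)*(-7) = (2*j)*(-7) = -14*j)
(f(-9, -16) - 957)*Y((3 + 5)²) = (-9 - 957)*(-14*(3 + 5)²) = -(-13524)*8² = -(-13524)*64 = -966*(-896) = 865536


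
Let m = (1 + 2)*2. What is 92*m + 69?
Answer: 621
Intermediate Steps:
m = 6 (m = 3*2 = 6)
92*m + 69 = 92*6 + 69 = 552 + 69 = 621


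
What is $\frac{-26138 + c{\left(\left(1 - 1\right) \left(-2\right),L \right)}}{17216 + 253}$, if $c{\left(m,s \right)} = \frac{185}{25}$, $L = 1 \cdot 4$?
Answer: $- \frac{4839}{3235} \approx -1.4958$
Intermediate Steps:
$L = 4$
$c{\left(m,s \right)} = \frac{37}{5}$ ($c{\left(m,s \right)} = 185 \cdot \frac{1}{25} = \frac{37}{5}$)
$\frac{-26138 + c{\left(\left(1 - 1\right) \left(-2\right),L \right)}}{17216 + 253} = \frac{-26138 + \frac{37}{5}}{17216 + 253} = - \frac{130653}{5 \cdot 17469} = \left(- \frac{130653}{5}\right) \frac{1}{17469} = - \frac{4839}{3235}$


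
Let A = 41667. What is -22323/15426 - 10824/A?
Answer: -121900385/71417238 ≈ -1.7069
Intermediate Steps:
-22323/15426 - 10824/A = -22323/15426 - 10824/41667 = -22323*1/15426 - 10824*1/41667 = -7441/5142 - 3608/13889 = -121900385/71417238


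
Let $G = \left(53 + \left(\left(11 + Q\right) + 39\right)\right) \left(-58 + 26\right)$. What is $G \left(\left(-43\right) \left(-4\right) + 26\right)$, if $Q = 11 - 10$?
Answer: $-658944$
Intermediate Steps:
$Q = 1$
$G = -3328$ ($G = \left(53 + \left(\left(11 + 1\right) + 39\right)\right) \left(-58 + 26\right) = \left(53 + \left(12 + 39\right)\right) \left(-32\right) = \left(53 + 51\right) \left(-32\right) = 104 \left(-32\right) = -3328$)
$G \left(\left(-43\right) \left(-4\right) + 26\right) = - 3328 \left(\left(-43\right) \left(-4\right) + 26\right) = - 3328 \left(172 + 26\right) = \left(-3328\right) 198 = -658944$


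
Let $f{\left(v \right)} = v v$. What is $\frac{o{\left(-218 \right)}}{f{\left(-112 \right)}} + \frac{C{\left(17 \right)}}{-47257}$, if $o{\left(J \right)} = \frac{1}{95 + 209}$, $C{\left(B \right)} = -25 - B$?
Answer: $\frac{22887007}{25744101376} \approx 0.00088902$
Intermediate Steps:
$o{\left(J \right)} = \frac{1}{304}$
$f{\left(v \right)} = v^{2}$
$\frac{o{\left(-218 \right)}}{f{\left(-112 \right)}} + \frac{C{\left(17 \right)}}{-47257} = \frac{1}{304 \left(-112\right)^{2}} + \frac{-25 - 17}{-47257} = \frac{1}{304 \cdot 12544} + \left(-25 - 17\right) \left(- \frac{1}{47257}\right) = \frac{1}{304} \cdot \frac{1}{12544} - - \frac{6}{6751} = \frac{1}{3813376} + \frac{6}{6751} = \frac{22887007}{25744101376}$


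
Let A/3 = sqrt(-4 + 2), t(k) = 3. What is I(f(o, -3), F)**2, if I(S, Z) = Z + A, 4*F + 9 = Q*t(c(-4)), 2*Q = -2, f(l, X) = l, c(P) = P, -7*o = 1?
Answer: 9*(1 - I*sqrt(2))**2 ≈ -9.0 - 25.456*I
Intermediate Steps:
o = -1/7 (o = -1/7*1 = -1/7 ≈ -0.14286)
Q = -1 (Q = (1/2)*(-2) = -1)
A = 3*I*sqrt(2) (A = 3*sqrt(-4 + 2) = 3*sqrt(-2) = 3*(I*sqrt(2)) = 3*I*sqrt(2) ≈ 4.2426*I)
F = -3 (F = -9/4 + (-1*3)/4 = -9/4 + (1/4)*(-3) = -9/4 - 3/4 = -3)
I(S, Z) = Z + 3*I*sqrt(2)
I(f(o, -3), F)**2 = (-3 + 3*I*sqrt(2))**2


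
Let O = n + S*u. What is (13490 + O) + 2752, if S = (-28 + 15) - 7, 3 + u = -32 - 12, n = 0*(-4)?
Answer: 17182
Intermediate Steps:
n = 0
u = -47 (u = -3 + (-32 - 12) = -3 - 44 = -47)
S = -20 (S = -13 - 7 = -20)
O = 940 (O = 0 - 20*(-47) = 0 + 940 = 940)
(13490 + O) + 2752 = (13490 + 940) + 2752 = 14430 + 2752 = 17182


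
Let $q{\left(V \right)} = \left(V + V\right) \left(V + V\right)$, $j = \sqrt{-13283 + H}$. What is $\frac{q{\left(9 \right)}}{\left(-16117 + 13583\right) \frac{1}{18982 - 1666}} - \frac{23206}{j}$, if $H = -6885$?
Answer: $- \frac{2805192}{1267} + \frac{11603 i \sqrt{5042}}{5042} \approx -2214.0 + 163.41 i$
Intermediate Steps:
$j = 2 i \sqrt{5042}$ ($j = \sqrt{-13283 - 6885} = \sqrt{-20168} = 2 i \sqrt{5042} \approx 142.01 i$)
$q{\left(V \right)} = 4 V^{2}$ ($q{\left(V \right)} = 2 V 2 V = 4 V^{2}$)
$\frac{q{\left(9 \right)}}{\left(-16117 + 13583\right) \frac{1}{18982 - 1666}} - \frac{23206}{j} = \frac{4 \cdot 9^{2}}{\left(-16117 + 13583\right) \frac{1}{18982 - 1666}} - \frac{23206}{2 i \sqrt{5042}} = \frac{4 \cdot 81}{\left(-2534\right) \frac{1}{17316}} - 23206 \left(- \frac{i \sqrt{5042}}{10084}\right) = \frac{324}{\left(-2534\right) \frac{1}{17316}} + \frac{11603 i \sqrt{5042}}{5042} = \frac{324}{- \frac{1267}{8658}} + \frac{11603 i \sqrt{5042}}{5042} = 324 \left(- \frac{8658}{1267}\right) + \frac{11603 i \sqrt{5042}}{5042} = - \frac{2805192}{1267} + \frac{11603 i \sqrt{5042}}{5042}$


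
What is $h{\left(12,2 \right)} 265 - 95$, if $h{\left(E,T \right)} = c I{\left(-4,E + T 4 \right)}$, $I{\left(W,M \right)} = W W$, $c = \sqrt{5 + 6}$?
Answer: $-95 + 4240 \sqrt{11} \approx 13967.0$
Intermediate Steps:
$c = \sqrt{11} \approx 3.3166$
$I{\left(W,M \right)} = W^{2}$
$h{\left(E,T \right)} = 16 \sqrt{11}$ ($h{\left(E,T \right)} = \sqrt{11} \left(-4\right)^{2} = \sqrt{11} \cdot 16 = 16 \sqrt{11}$)
$h{\left(12,2 \right)} 265 - 95 = 16 \sqrt{11} \cdot 265 - 95 = 4240 \sqrt{11} - 95 = -95 + 4240 \sqrt{11}$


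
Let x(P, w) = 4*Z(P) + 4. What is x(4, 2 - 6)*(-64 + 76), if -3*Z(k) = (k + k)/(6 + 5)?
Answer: 400/11 ≈ 36.364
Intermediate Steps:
Z(k) = -2*k/33 (Z(k) = -(k + k)/(3*(6 + 5)) = -2*k/(3*11) = -2*k/33)
x(P, w) = 4 - 8*P/33 (x(P, w) = 4*(-2*P/33) + 4 = -8*P/33 + 4 = 4 - 8*P/33)
x(4, 2 - 6)*(-64 + 76) = (4 - 8/33*4)*(-64 + 76) = (4 - 32/33)*12 = (100/33)*12 = 400/11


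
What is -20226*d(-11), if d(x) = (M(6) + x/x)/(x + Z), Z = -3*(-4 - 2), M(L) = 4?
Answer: -101130/7 ≈ -14447.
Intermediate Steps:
Z = 18 (Z = -3*(-6) = 18)
d(x) = 5/(18 + x) (d(x) = (4 + x/x)/(x + 18) = (4 + 1)/(18 + x) = 5/(18 + x))
-20226*d(-11) = -101130/(18 - 11) = -101130/7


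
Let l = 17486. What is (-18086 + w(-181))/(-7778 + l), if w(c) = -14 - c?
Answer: -5973/3236 ≈ -1.8458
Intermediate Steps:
(-18086 + w(-181))/(-7778 + l) = (-18086 + (-14 - 1*(-181)))/(-7778 + 17486) = (-18086 + (-14 + 181))/9708 = (-18086 + 167)*(1/9708) = -17919*1/9708 = -5973/3236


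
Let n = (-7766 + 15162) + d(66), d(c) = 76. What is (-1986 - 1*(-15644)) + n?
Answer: 21130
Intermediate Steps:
n = 7472 (n = (-7766 + 15162) + 76 = 7396 + 76 = 7472)
(-1986 - 1*(-15644)) + n = (-1986 - 1*(-15644)) + 7472 = (-1986 + 15644) + 7472 = 13658 + 7472 = 21130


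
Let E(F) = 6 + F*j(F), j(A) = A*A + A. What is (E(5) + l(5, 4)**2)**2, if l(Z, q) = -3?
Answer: 27225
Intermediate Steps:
j(A) = A + A**2 (j(A) = A**2 + A = A + A**2)
E(F) = 6 + F**2*(1 + F) (E(F) = 6 + F*(F*(1 + F)) = 6 + F**2*(1 + F))
(E(5) + l(5, 4)**2)**2 = ((6 + 5**2*(1 + 5)) + (-3)**2)**2 = ((6 + 25*6) + 9)**2 = ((6 + 150) + 9)**2 = (156 + 9)**2 = 165**2 = 27225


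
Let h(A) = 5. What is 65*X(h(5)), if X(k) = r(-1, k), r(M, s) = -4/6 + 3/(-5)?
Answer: -247/3 ≈ -82.333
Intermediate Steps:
r(M, s) = -19/15 (r(M, s) = -4*⅙ + 3*(-⅕) = -⅔ - ⅗ = -19/15)
X(k) = -19/15
65*X(h(5)) = 65*(-19/15) = -247/3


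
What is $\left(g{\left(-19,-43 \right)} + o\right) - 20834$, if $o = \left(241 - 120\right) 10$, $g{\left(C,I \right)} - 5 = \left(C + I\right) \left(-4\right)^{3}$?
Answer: $-15651$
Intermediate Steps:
$g{\left(C,I \right)} = 5 - 64 C - 64 I$ ($g{\left(C,I \right)} = 5 + \left(C + I\right) \left(-4\right)^{3} = 5 + \left(C + I\right) \left(-64\right) = 5 - \left(64 C + 64 I\right) = 5 - 64 C - 64 I$)
$o = 1210$ ($o = \left(241 - 120\right) 10 = 121 \cdot 10 = 1210$)
$\left(g{\left(-19,-43 \right)} + o\right) - 20834 = \left(\left(5 - -1216 - -2752\right) + 1210\right) - 20834 = \left(\left(5 + 1216 + 2752\right) + 1210\right) - 20834 = \left(3973 + 1210\right) - 20834 = 5183 - 20834 = -15651$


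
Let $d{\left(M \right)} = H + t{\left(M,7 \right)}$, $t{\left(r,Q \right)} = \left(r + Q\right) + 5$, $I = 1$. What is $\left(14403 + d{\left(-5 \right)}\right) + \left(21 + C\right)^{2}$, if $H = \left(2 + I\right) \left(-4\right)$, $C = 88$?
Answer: $26279$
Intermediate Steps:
$t{\left(r,Q \right)} = 5 + Q + r$ ($t{\left(r,Q \right)} = \left(Q + r\right) + 5 = 5 + Q + r$)
$H = -12$ ($H = \left(2 + 1\right) \left(-4\right) = 3 \left(-4\right) = -12$)
$d{\left(M \right)} = M$ ($d{\left(M \right)} = -12 + \left(5 + 7 + M\right) = -12 + \left(12 + M\right) = M$)
$\left(14403 + d{\left(-5 \right)}\right) + \left(21 + C\right)^{2} = \left(14403 - 5\right) + \left(21 + 88\right)^{2} = 14398 + 109^{2} = 14398 + 11881 = 26279$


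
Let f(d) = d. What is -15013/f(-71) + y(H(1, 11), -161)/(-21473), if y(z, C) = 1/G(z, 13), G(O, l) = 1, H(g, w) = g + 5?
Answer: 322374078/1524583 ≈ 211.45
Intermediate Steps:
H(g, w) = 5 + g
y(z, C) = 1 (y(z, C) = 1/1 = 1)
-15013/f(-71) + y(H(1, 11), -161)/(-21473) = -15013/(-71) + 1/(-21473) = -15013*(-1/71) + 1*(-1/21473) = 15013/71 - 1/21473 = 322374078/1524583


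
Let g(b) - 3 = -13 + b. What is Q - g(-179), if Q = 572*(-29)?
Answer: -16399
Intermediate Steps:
Q = -16588
g(b) = -10 + b (g(b) = 3 + (-13 + b) = -10 + b)
Q - g(-179) = -16588 - (-10 - 179) = -16588 - 1*(-189) = -16588 + 189 = -16399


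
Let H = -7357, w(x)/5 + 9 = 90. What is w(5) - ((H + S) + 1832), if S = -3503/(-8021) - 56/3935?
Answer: 187153090421/31562635 ≈ 5929.6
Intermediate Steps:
w(x) = 405 (w(x) = -45 + 5*90 = -45 + 450 = 405)
S = 13335129/31562635 (S = -3503*(-1/8021) - 56*1/3935 = 3503/8021 - 56/3935 = 13335129/31562635 ≈ 0.42250)
w(5) - ((H + S) + 1832) = 405 - ((-7357 + 13335129/31562635) + 1832) = 405 - (-232192970566/31562635 + 1832) = 405 - 1*(-174370223246/31562635) = 405 + 174370223246/31562635 = 187153090421/31562635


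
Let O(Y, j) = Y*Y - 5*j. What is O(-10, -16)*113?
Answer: 20340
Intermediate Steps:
O(Y, j) = Y**2 - 5*j
O(-10, -16)*113 = ((-10)**2 - 5*(-16))*113 = (100 + 80)*113 = 180*113 = 20340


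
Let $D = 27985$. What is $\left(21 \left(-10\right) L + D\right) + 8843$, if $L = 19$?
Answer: $32838$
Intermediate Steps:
$\left(21 \left(-10\right) L + D\right) + 8843 = \left(21 \left(-10\right) 19 + 27985\right) + 8843 = \left(\left(-210\right) 19 + 27985\right) + 8843 = \left(-3990 + 27985\right) + 8843 = 23995 + 8843 = 32838$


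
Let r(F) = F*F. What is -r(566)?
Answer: -320356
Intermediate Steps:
r(F) = F**2
-r(566) = -1*566**2 = -1*320356 = -320356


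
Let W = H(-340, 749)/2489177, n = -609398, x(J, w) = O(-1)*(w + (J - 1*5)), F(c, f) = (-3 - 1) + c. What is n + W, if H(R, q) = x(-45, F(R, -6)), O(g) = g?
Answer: -1516899485052/2489177 ≈ -6.0940e+5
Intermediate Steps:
F(c, f) = -4 + c
x(J, w) = 5 - J - w (x(J, w) = -(w + (J - 1*5)) = -(w + (J - 5)) = -(w + (-5 + J)) = -(-5 + J + w) = 5 - J - w)
H(R, q) = 54 - R (H(R, q) = 5 - 1*(-45) - (-4 + R) = 5 + 45 + (4 - R) = 54 - R)
W = 394/2489177 (W = (54 - 1*(-340))/2489177 = (54 + 340)*(1/2489177) = 394*(1/2489177) = 394/2489177 ≈ 0.00015829)
n + W = -609398 + 394/2489177 = -1516899485052/2489177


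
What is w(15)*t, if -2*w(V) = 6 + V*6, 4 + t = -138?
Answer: 6816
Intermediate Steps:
t = -142 (t = -4 - 138 = -142)
w(V) = -3 - 3*V (w(V) = -(6 + V*6)/2 = -(6 + 6*V)/2 = -3 - 3*V)
w(15)*t = (-3 - 3*15)*(-142) = (-3 - 45)*(-142) = -48*(-142) = 6816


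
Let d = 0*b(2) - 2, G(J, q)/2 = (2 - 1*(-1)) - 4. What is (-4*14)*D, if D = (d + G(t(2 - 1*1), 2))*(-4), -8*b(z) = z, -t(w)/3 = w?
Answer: -896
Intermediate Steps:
t(w) = -3*w
b(z) = -z/8
G(J, q) = -2 (G(J, q) = 2*((2 - 1*(-1)) - 4) = 2*((2 + 1) - 4) = 2*(3 - 4) = 2*(-1) = -2)
d = -2 (d = 0*(-⅛*2) - 2 = 0*(-¼) - 2 = 0 - 2 = -2)
D = 16 (D = (-2 - 2)*(-4) = -4*(-4) = 16)
(-4*14)*D = -4*14*16 = -56*16 = -896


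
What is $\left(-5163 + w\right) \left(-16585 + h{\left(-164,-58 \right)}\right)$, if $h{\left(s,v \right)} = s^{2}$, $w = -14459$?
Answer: $-202322442$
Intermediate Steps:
$\left(-5163 + w\right) \left(-16585 + h{\left(-164,-58 \right)}\right) = \left(-5163 - 14459\right) \left(-16585 + \left(-164\right)^{2}\right) = - 19622 \left(-16585 + 26896\right) = \left(-19622\right) 10311 = -202322442$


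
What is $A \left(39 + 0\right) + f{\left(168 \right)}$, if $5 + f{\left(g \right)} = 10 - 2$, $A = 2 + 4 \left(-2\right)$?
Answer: $-231$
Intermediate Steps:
$A = -6$ ($A = 2 - 8 = -6$)
$f{\left(g \right)} = 3$ ($f{\left(g \right)} = -5 + \left(10 - 2\right) = -5 + 8 = 3$)
$A \left(39 + 0\right) + f{\left(168 \right)} = - 6 \left(39 + 0\right) + 3 = \left(-6\right) 39 + 3 = -234 + 3 = -231$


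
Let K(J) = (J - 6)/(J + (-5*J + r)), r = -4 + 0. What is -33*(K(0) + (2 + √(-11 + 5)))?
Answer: -231/2 - 33*I*√6 ≈ -115.5 - 80.833*I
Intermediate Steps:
r = -4
K(J) = (-6 + J)/(-4 - 4*J) (K(J) = (J - 6)/(J + (-5*J - 4)) = (-6 + J)/(J + (-4 - 5*J)) = (-6 + J)/(-4 - 4*J))
-33*(K(0) + (2 + √(-11 + 5))) = -33*((6 - 1*0)/(4*(1 + 0)) + (2 + √(-11 + 5))) = -33*((¼)*(6 + 0)/1 + (2 + √(-6))) = -33*((¼)*1*6 + (2 + I*√6)) = -33*(3/2 + (2 + I*√6)) = -33*(7/2 + I*√6) = -231/2 - 33*I*√6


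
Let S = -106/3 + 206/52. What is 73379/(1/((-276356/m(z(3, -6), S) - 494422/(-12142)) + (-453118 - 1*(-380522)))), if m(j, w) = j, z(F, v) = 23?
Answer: -866522975676889/139633 ≈ -6.2057e+9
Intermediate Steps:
S = -2447/78 (S = -106*⅓ + 206*(1/52) = -106/3 + 103/26 = -2447/78 ≈ -31.372)
73379/(1/((-276356/m(z(3, -6), S) - 494422/(-12142)) + (-453118 - 1*(-380522)))) = 73379/(1/((-276356/23 - 494422/(-12142)) + (-453118 - 1*(-380522)))) = 73379/(1/((-276356*1/23 - 494422*(-1/12142)) + (-453118 + 380522))) = 73379/(1/((-276356/23 + 247211/6071) - 72596)) = 73379/(1/(-1672071423/139633 - 72596)) = 73379/(1/(-11808868691/139633)) = 73379/(-139633/11808868691) = 73379*(-11808868691/139633) = -866522975676889/139633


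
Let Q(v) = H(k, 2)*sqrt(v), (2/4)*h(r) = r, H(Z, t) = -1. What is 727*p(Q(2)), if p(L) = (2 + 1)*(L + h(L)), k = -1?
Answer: -6543*sqrt(2) ≈ -9253.2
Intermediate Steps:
h(r) = 2*r
Q(v) = -sqrt(v)
p(L) = 9*L (p(L) = (2 + 1)*(L + 2*L) = 3*(3*L) = 9*L)
727*p(Q(2)) = 727*(9*(-sqrt(2))) = 727*(-9*sqrt(2)) = -6543*sqrt(2)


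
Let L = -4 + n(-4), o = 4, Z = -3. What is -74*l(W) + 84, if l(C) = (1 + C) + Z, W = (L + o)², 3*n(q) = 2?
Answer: 1792/9 ≈ 199.11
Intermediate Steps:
n(q) = ⅔ (n(q) = (⅓)*2 = ⅔)
L = -10/3 (L = -4 + ⅔ = -10/3 ≈ -3.3333)
W = 4/9 (W = (-10/3 + 4)² = (⅔)² = 4/9 ≈ 0.44444)
l(C) = -2 + C (l(C) = (1 + C) - 3 = -2 + C)
-74*l(W) + 84 = -74*(-2 + 4/9) + 84 = -74*(-14/9) + 84 = 1036/9 + 84 = 1792/9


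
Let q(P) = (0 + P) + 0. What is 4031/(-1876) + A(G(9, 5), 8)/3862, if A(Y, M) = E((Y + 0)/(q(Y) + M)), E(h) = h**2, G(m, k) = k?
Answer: -1315449059/612211964 ≈ -2.1487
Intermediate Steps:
q(P) = P (q(P) = P + 0 = P)
A(Y, M) = Y**2/(M + Y)**2 (A(Y, M) = ((Y + 0)/(Y + M))**2 = (Y/(M + Y))**2 = Y**2/(M + Y)**2)
4031/(-1876) + A(G(9, 5), 8)/3862 = 4031/(-1876) + (5**2/(8 + 5)**2)/3862 = 4031*(-1/1876) + (25/13**2)*(1/3862) = -4031/1876 + (25*(1/169))*(1/3862) = -4031/1876 + (25/169)*(1/3862) = -4031/1876 + 25/652678 = -1315449059/612211964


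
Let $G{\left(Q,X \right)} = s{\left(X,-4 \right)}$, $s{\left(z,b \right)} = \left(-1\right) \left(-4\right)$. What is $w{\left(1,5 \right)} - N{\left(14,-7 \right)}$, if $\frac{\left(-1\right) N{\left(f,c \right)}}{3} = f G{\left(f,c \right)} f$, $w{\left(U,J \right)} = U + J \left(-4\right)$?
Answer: $2333$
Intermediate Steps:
$s{\left(z,b \right)} = 4$
$G{\left(Q,X \right)} = 4$
$w{\left(U,J \right)} = U - 4 J$
$N{\left(f,c \right)} = - 12 f^{2}$ ($N{\left(f,c \right)} = - 3 f 4 f = - 3 \cdot 4 f f = - 3 \cdot 4 f^{2} = - 12 f^{2}$)
$w{\left(1,5 \right)} - N{\left(14,-7 \right)} = \left(1 - 20\right) - - 12 \cdot 14^{2} = \left(1 - 20\right) - \left(-12\right) 196 = -19 - -2352 = -19 + 2352 = 2333$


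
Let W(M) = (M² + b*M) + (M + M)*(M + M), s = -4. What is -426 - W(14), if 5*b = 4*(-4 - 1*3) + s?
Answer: -6582/5 ≈ -1316.4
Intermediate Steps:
b = -32/5 (b = (4*(-4 - 1*3) - 4)/5 = (4*(-4 - 3) - 4)/5 = (4*(-7) - 4)/5 = (-28 - 4)/5 = (⅕)*(-32) = -32/5 ≈ -6.4000)
W(M) = 5*M² - 32*M/5 (W(M) = (M² - 32*M/5) + (M + M)*(M + M) = (M² - 32*M/5) + (2*M)*(2*M) = (M² - 32*M/5) + 4*M² = 5*M² - 32*M/5)
-426 - W(14) = -426 - 14*(-32 + 25*14)/5 = -426 - 14*(-32 + 350)/5 = -426 - 14*318/5 = -426 - 1*4452/5 = -426 - 4452/5 = -6582/5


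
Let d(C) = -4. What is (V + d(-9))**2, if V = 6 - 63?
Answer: 3721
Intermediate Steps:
V = -57
(V + d(-9))**2 = (-57 - 4)**2 = (-61)**2 = 3721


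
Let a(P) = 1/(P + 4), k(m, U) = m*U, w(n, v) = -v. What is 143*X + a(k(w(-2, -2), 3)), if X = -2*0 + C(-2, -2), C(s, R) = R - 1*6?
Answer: -11439/10 ≈ -1143.9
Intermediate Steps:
C(s, R) = -6 + R (C(s, R) = R - 6 = -6 + R)
X = -8 (X = -2*0 + (-6 - 2) = 0 - 8 = -8)
k(m, U) = U*m
a(P) = 1/(4 + P)
143*X + a(k(w(-2, -2), 3)) = 143*(-8) + 1/(4 + 3*(-1*(-2))) = -1144 + 1/(4 + 3*2) = -1144 + 1/(4 + 6) = -1144 + 1/10 = -11439/10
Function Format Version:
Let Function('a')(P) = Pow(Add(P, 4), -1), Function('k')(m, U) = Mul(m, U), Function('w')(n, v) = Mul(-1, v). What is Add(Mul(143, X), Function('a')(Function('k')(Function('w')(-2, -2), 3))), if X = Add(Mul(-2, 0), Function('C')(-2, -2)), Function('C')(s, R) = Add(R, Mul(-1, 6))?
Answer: Rational(-11439, 10) ≈ -1143.9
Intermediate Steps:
Function('C')(s, R) = Add(-6, R) (Function('C')(s, R) = Add(R, -6) = Add(-6, R))
X = -8 (X = Add(Mul(-2, 0), Add(-6, -2)) = Add(0, -8) = -8)
Function('k')(m, U) = Mul(U, m)
Function('a')(P) = Pow(Add(4, P), -1)
Add(Mul(143, X), Function('a')(Function('k')(Function('w')(-2, -2), 3))) = Add(Mul(143, -8), Pow(Add(4, Mul(3, Mul(-1, -2))), -1)) = Add(-1144, Pow(Add(4, Mul(3, 2)), -1)) = Add(-1144, Pow(Add(4, 6), -1)) = Add(-1144, Pow(10, -1)) = Add(-1144, Rational(1, 10)) = Rational(-11439, 10)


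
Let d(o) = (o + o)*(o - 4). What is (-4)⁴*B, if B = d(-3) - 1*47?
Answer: -1280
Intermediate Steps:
d(o) = 2*o*(-4 + o) (d(o) = (2*o)*(-4 + o) = 2*o*(-4 + o))
B = -5 (B = 2*(-3)*(-4 - 3) - 1*47 = 2*(-3)*(-7) - 47 = 42 - 47 = -5)
(-4)⁴*B = (-4)⁴*(-5) = 256*(-5) = -1280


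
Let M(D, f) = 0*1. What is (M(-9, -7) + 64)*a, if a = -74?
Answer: -4736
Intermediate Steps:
M(D, f) = 0
(M(-9, -7) + 64)*a = (0 + 64)*(-74) = 64*(-74) = -4736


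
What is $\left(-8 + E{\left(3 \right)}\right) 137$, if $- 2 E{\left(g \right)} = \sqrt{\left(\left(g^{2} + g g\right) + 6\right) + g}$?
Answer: $-1096 - \frac{411 \sqrt{3}}{2} \approx -1451.9$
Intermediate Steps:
$E{\left(g \right)} = - \frac{\sqrt{6 + g + 2 g^{2}}}{2}$ ($E{\left(g \right)} = - \frac{\sqrt{\left(\left(g^{2} + g g\right) + 6\right) + g}}{2} = - \frac{\sqrt{\left(\left(g^{2} + g^{2}\right) + 6\right) + g}}{2} = - \frac{\sqrt{\left(2 g^{2} + 6\right) + g}}{2} = - \frac{\sqrt{\left(6 + 2 g^{2}\right) + g}}{2} = - \frac{\sqrt{6 + g + 2 g^{2}}}{2}$)
$\left(-8 + E{\left(3 \right)}\right) 137 = \left(-8 - \frac{\sqrt{6 + 3 + 2 \cdot 3^{2}}}{2}\right) 137 = \left(-8 - \frac{\sqrt{6 + 3 + 2 \cdot 9}}{2}\right) 137 = \left(-8 - \frac{\sqrt{6 + 3 + 18}}{2}\right) 137 = \left(-8 - \frac{\sqrt{27}}{2}\right) 137 = \left(-8 - \frac{3 \sqrt{3}}{2}\right) 137 = -1096 - \frac{411 \sqrt{3}}{2}$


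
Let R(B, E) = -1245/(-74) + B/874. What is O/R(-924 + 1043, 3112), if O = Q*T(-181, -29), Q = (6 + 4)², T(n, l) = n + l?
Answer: -169774500/137117 ≈ -1238.2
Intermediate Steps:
T(n, l) = l + n
Q = 100 (Q = 10² = 100)
R(B, E) = 1245/74 + B/874 (R(B, E) = -1245*(-1/74) + B*(1/874) = 1245/74 + B/874)
O = -21000 (O = 100*(-29 - 181) = 100*(-210) = -21000)
O/R(-924 + 1043, 3112) = -21000/(1245/74 + (-924 + 1043)/874) = -21000/(1245/74 + (1/874)*119) = -21000/(1245/74 + 119/874) = -21000/274234/16169 = -21000*16169/274234 = -169774500/137117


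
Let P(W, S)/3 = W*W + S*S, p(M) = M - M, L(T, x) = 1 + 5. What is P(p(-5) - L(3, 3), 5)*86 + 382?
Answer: 16120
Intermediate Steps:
L(T, x) = 6
p(M) = 0
P(W, S) = 3*S² + 3*W² (P(W, S) = 3*(W*W + S*S) = 3*(W² + S²) = 3*(S² + W²) = 3*S² + 3*W²)
P(p(-5) - L(3, 3), 5)*86 + 382 = (3*5² + 3*(0 - 1*6)²)*86 + 382 = (3*25 + 3*(0 - 6)²)*86 + 382 = (75 + 3*(-6)²)*86 + 382 = (75 + 3*36)*86 + 382 = (75 + 108)*86 + 382 = 183*86 + 382 = 15738 + 382 = 16120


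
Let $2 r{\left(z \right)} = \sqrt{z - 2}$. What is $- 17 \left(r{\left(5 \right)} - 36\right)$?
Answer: $612 - \frac{17 \sqrt{3}}{2} \approx 597.28$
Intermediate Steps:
$r{\left(z \right)} = \frac{\sqrt{-2 + z}}{2}$ ($r{\left(z \right)} = \frac{\sqrt{z - 2}}{2} = \frac{\sqrt{-2 + z}}{2}$)
$- 17 \left(r{\left(5 \right)} - 36\right) = - 17 \left(\frac{\sqrt{-2 + 5}}{2} - 36\right) = - 17 \left(\frac{\sqrt{3}}{2} - 36\right) = - 17 \left(-36 + \frac{\sqrt{3}}{2}\right) = 612 - \frac{17 \sqrt{3}}{2}$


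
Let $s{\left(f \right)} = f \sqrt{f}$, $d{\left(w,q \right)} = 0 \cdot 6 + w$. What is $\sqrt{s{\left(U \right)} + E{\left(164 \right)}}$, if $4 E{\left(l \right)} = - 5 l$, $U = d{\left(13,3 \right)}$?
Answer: $\sqrt{-205 + 13 \sqrt{13}} \approx 12.575 i$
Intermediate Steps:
$d{\left(w,q \right)} = w$ ($d{\left(w,q \right)} = 0 + w = w$)
$U = 13$
$E{\left(l \right)} = - \frac{5 l}{4}$ ($E{\left(l \right)} = \frac{\left(-5\right) l}{4} = - \frac{5 l}{4}$)
$s{\left(f \right)} = f^{\frac{3}{2}}$
$\sqrt{s{\left(U \right)} + E{\left(164 \right)}} = \sqrt{13^{\frac{3}{2}} - 205} = \sqrt{13 \sqrt{13} - 205} = \sqrt{-205 + 13 \sqrt{13}}$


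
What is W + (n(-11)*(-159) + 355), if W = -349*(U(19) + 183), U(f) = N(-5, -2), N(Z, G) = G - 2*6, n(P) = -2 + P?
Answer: -56559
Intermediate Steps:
N(Z, G) = -12 + G (N(Z, G) = G - 12 = -12 + G)
U(f) = -14 (U(f) = -12 - 2 = -14)
W = -58981 (W = -349*(-14 + 183) = -349*169 = -58981)
W + (n(-11)*(-159) + 355) = -58981 + ((-2 - 11)*(-159) + 355) = -58981 + (-13*(-159) + 355) = -58981 + (2067 + 355) = -58981 + 2422 = -56559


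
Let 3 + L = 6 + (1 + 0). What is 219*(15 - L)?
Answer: 2409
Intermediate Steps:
L = 4 (L = -3 + (6 + (1 + 0)) = -3 + (6 + 1) = -3 + 7 = 4)
219*(15 - L) = 219*(15 - 1*4) = 219*(15 - 4) = 219*11 = 2409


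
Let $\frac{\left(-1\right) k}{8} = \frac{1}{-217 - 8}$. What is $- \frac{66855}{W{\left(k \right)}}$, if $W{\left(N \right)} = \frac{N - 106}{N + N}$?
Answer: $\frac{534840}{11921} \approx 44.865$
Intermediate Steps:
$k = \frac{8}{225}$ ($k = - \frac{8}{-217 - 8} = - \frac{8}{-225} = \left(-8\right) \left(- \frac{1}{225}\right) = \frac{8}{225} \approx 0.035556$)
$W{\left(N \right)} = \frac{-106 + N}{2 N}$
$- \frac{66855}{W{\left(k \right)}} = - \frac{66855}{\frac{1}{2} \frac{1}{\frac{8}{225}} \left(-106 + \frac{8}{225}\right)} = - \frac{66855}{\frac{1}{2} \cdot \frac{225}{8} \left(- \frac{23842}{225}\right)} = - \frac{66855}{- \frac{11921}{8}} = \left(-66855\right) \left(- \frac{8}{11921}\right) = \frac{534840}{11921}$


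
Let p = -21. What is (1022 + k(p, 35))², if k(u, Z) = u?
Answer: 1002001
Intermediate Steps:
(1022 + k(p, 35))² = (1022 - 21)² = 1001² = 1002001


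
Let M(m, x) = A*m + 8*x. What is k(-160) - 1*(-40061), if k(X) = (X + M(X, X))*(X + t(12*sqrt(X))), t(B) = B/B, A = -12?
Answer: -36259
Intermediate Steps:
M(m, x) = -12*m + 8*x
t(B) = 1
k(X) = -3*X*(1 + X) (k(X) = (X + (-12*X + 8*X))*(X + 1) = (X - 4*X)*(1 + X) = (-3*X)*(1 + X) = -3*X*(1 + X))
k(-160) - 1*(-40061) = 3*(-160)*(-1 - 1*(-160)) - 1*(-40061) = 3*(-160)*(-1 + 160) + 40061 = 3*(-160)*159 + 40061 = -76320 + 40061 = -36259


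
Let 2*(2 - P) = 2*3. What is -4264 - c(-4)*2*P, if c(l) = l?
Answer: -4272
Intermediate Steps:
P = -1 (P = 2 - 3 = -1)
-4264 - c(-4)*2*P = -4264 - (-4*2)*(-1) = -4264 - (-8)*(-1) = -4264 - 1*8 = -4264 - 8 = -4272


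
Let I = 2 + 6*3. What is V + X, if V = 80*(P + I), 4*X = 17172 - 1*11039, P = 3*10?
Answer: 22133/4 ≈ 5533.3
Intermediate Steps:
P = 30
I = 20 (I = 2 + 18 = 20)
X = 6133/4 (X = (17172 - 1*11039)/4 = (17172 - 11039)/4 = (¼)*6133 = 6133/4 ≈ 1533.3)
V = 4000 (V = 80*(30 + 20) = 80*50 = 4000)
V + X = 4000 + 6133/4 = 22133/4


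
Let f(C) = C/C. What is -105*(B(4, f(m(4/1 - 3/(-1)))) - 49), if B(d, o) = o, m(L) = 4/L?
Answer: 5040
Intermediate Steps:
f(C) = 1
-105*(B(4, f(m(4/1 - 3/(-1)))) - 49) = -105*(1 - 49) = -105*(-48) = 5040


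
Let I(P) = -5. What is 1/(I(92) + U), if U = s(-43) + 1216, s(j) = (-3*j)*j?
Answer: -1/4336 ≈ -0.00023063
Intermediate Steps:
s(j) = -3*j²
U = -4331 (U = -3*(-43)² + 1216 = -3*1849 + 1216 = -5547 + 1216 = -4331)
1/(I(92) + U) = 1/(-5 - 4331) = 1/(-4336) = -1/4336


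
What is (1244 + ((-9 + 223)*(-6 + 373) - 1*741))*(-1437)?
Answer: -113581917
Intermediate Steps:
(1244 + ((-9 + 223)*(-6 + 373) - 1*741))*(-1437) = (1244 + (214*367 - 741))*(-1437) = (1244 + (78538 - 741))*(-1437) = (1244 + 77797)*(-1437) = 79041*(-1437) = -113581917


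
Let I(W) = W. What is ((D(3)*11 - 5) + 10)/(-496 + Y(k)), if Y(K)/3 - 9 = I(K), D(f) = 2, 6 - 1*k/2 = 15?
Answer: -27/523 ≈ -0.051625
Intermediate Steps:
k = -18 (k = 12 - 2*15 = 12 - 30 = -18)
Y(K) = 27 + 3*K
((D(3)*11 - 5) + 10)/(-496 + Y(k)) = ((2*11 - 5) + 10)/(-496 + (27 + 3*(-18))) = ((22 - 5) + 10)/(-496 + (27 - 54)) = (17 + 10)/(-496 - 27) = 27/(-523) = 27*(-1/523) = -27/523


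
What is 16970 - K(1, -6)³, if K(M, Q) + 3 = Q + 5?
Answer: 17034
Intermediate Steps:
K(M, Q) = 2 + Q (K(M, Q) = -3 + (Q + 5) = -3 + (5 + Q) = 2 + Q)
16970 - K(1, -6)³ = 16970 - (2 - 6)³ = 16970 - 1*(-4)³ = 16970 - 1*(-64) = 16970 + 64 = 17034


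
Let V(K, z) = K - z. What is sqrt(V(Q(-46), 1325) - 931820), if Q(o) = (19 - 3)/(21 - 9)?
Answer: I*sqrt(8398293)/3 ≈ 965.99*I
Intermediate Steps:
Q(o) = 4/3 (Q(o) = 16/12 = 16*(1/12) = 4/3)
sqrt(V(Q(-46), 1325) - 931820) = sqrt((4/3 - 1*1325) - 931820) = sqrt((4/3 - 1325) - 931820) = sqrt(-3971/3 - 931820) = sqrt(-2799431/3) = I*sqrt(8398293)/3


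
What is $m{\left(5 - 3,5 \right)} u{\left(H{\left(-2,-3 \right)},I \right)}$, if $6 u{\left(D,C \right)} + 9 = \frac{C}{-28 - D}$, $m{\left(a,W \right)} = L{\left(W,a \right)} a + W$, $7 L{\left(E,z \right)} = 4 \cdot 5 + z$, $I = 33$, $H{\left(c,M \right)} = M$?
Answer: $- \frac{3397}{175} \approx -19.411$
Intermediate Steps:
$L{\left(E,z \right)} = \frac{20}{7} + \frac{z}{7}$ ($L{\left(E,z \right)} = \frac{4 \cdot 5 + z}{7} = \frac{20 + z}{7} = \frac{20}{7} + \frac{z}{7}$)
$m{\left(a,W \right)} = W + a \left(\frac{20}{7} + \frac{a}{7}\right)$ ($m{\left(a,W \right)} = \left(\frac{20}{7} + \frac{a}{7}\right) a + W = a \left(\frac{20}{7} + \frac{a}{7}\right) + W = W + a \left(\frac{20}{7} + \frac{a}{7}\right)$)
$u{\left(D,C \right)} = - \frac{3}{2} + \frac{C}{6 \left(-28 - D\right)}$ ($u{\left(D,C \right)} = - \frac{3}{2} + \frac{C \frac{1}{-28 - D}}{6} = - \frac{3}{2} + \frac{C}{6 \left(-28 - D\right)}$)
$m{\left(5 - 3,5 \right)} u{\left(H{\left(-2,-3 \right)},I \right)} = \left(5 + \frac{\left(5 - 3\right) \left(20 + \left(5 - 3\right)\right)}{7}\right) \frac{-252 - 33 - -27}{6 \left(28 - 3\right)} = \left(5 + \frac{1}{7} \cdot 2 \left(20 + 2\right)\right) \frac{-252 - 33 + 27}{6 \cdot 25} = \left(5 + \frac{1}{7} \cdot 2 \cdot 22\right) \frac{1}{6} \cdot \frac{1}{25} \left(-258\right) = \left(5 + \frac{44}{7}\right) \left(- \frac{43}{25}\right) = \frac{79}{7} \left(- \frac{43}{25}\right) = - \frac{3397}{175}$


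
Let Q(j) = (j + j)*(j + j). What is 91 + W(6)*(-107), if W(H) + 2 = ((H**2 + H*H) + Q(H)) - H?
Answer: -22165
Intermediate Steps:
Q(j) = 4*j**2 (Q(j) = (2*j)*(2*j) = 4*j**2)
W(H) = -2 - H + 6*H**2 (W(H) = -2 + (((H**2 + H*H) + 4*H**2) - H) = -2 + (((H**2 + H**2) + 4*H**2) - H) = -2 + ((2*H**2 + 4*H**2) - H) = -2 + (6*H**2 - H) = -2 + (-H + 6*H**2) = -2 - H + 6*H**2)
91 + W(6)*(-107) = 91 + (-2 - 1*6 + 6*6**2)*(-107) = 91 + (-2 - 6 + 6*36)*(-107) = 91 + (-2 - 6 + 216)*(-107) = 91 + 208*(-107) = 91 - 22256 = -22165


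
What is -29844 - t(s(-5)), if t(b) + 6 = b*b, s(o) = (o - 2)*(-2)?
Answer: -30034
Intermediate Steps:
s(o) = 4 - 2*o (s(o) = (-2 + o)*(-2) = 4 - 2*o)
t(b) = -6 + b**2 (t(b) = -6 + b*b = -6 + b**2)
-29844 - t(s(-5)) = -29844 - (-6 + (4 - 2*(-5))**2) = -29844 - (-6 + (4 + 10)**2) = -29844 - (-6 + 14**2) = -29844 - (-6 + 196) = -29844 - 1*190 = -29844 - 190 = -30034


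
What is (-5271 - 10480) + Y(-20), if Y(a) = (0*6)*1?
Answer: -15751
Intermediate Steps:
Y(a) = 0 (Y(a) = 0*1 = 0)
(-5271 - 10480) + Y(-20) = (-5271 - 10480) + 0 = -15751 + 0 = -15751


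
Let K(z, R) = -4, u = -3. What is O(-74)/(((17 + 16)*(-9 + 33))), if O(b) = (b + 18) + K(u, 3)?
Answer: -5/66 ≈ -0.075758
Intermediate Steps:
O(b) = 14 + b (O(b) = (b + 18) - 4 = (18 + b) - 4 = 14 + b)
O(-74)/(((17 + 16)*(-9 + 33))) = (14 - 74)/(((17 + 16)*(-9 + 33))) = -60/(33*24) = -60/792 = -60*1/792 = -5/66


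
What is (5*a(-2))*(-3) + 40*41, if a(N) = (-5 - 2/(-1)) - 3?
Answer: 1730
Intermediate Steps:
a(N) = -6 (a(N) = (-5 - 2*(-1)) - 3 = (-5 + 2) - 3 = -3 - 3 = -6)
(5*a(-2))*(-3) + 40*41 = (5*(-6))*(-3) + 40*41 = -30*(-3) + 1640 = 90 + 1640 = 1730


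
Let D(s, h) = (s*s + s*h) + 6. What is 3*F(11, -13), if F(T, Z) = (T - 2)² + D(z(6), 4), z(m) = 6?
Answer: 441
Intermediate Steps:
D(s, h) = 6 + s² + h*s (D(s, h) = (s² + h*s) + 6 = 6 + s² + h*s)
F(T, Z) = 66 + (-2 + T)² (F(T, Z) = (T - 2)² + (6 + 6² + 4*6) = (-2 + T)² + (6 + 36 + 24) = (-2 + T)² + 66 = 66 + (-2 + T)²)
3*F(11, -13) = 3*(66 + (-2 + 11)²) = 3*(66 + 9²) = 3*(66 + 81) = 3*147 = 441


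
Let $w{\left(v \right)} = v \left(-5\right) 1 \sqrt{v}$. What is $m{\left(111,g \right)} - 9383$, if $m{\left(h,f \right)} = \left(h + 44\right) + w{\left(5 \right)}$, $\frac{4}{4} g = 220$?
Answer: $-9228 - 25 \sqrt{5} \approx -9283.9$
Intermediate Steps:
$g = 220$
$w{\left(v \right)} = - 5 v^{\frac{3}{2}}$ ($w{\left(v \right)} = - 5 v \sqrt{v} = - 5 v^{\frac{3}{2}}$)
$m{\left(h,f \right)} = 44 + h - 25 \sqrt{5}$ ($m{\left(h,f \right)} = \left(h + 44\right) - 5 \cdot 5^{\frac{3}{2}} = \left(44 + h\right) - 5 \cdot 5 \sqrt{5} = \left(44 + h\right) - 25 \sqrt{5} = 44 + h - 25 \sqrt{5}$)
$m{\left(111,g \right)} - 9383 = \left(44 + 111 - 25 \sqrt{5}\right) - 9383 = \left(155 - 25 \sqrt{5}\right) - 9383 = -9228 - 25 \sqrt{5}$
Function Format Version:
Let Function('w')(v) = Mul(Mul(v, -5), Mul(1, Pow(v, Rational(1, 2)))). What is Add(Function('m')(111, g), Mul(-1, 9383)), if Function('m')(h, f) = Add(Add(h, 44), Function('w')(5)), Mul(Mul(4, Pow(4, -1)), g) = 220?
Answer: Add(-9228, Mul(-25, Pow(5, Rational(1, 2)))) ≈ -9283.9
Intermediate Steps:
g = 220
Function('w')(v) = Mul(-5, Pow(v, Rational(3, 2))) (Function('w')(v) = Mul(Mul(-5, v), Pow(v, Rational(1, 2))) = Mul(-5, Pow(v, Rational(3, 2))))
Function('m')(h, f) = Add(44, h, Mul(-25, Pow(5, Rational(1, 2)))) (Function('m')(h, f) = Add(Add(h, 44), Mul(-5, Pow(5, Rational(3, 2)))) = Add(Add(44, h), Mul(-5, Mul(5, Pow(5, Rational(1, 2))))) = Add(Add(44, h), Mul(-25, Pow(5, Rational(1, 2)))) = Add(44, h, Mul(-25, Pow(5, Rational(1, 2)))))
Add(Function('m')(111, g), Mul(-1, 9383)) = Add(Add(44, 111, Mul(-25, Pow(5, Rational(1, 2)))), Mul(-1, 9383)) = Add(Add(155, Mul(-25, Pow(5, Rational(1, 2)))), -9383) = Add(-9228, Mul(-25, Pow(5, Rational(1, 2))))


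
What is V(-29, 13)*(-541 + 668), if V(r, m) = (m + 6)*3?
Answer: 7239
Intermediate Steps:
V(r, m) = 18 + 3*m (V(r, m) = (6 + m)*3 = 18 + 3*m)
V(-29, 13)*(-541 + 668) = (18 + 3*13)*(-541 + 668) = (18 + 39)*127 = 57*127 = 7239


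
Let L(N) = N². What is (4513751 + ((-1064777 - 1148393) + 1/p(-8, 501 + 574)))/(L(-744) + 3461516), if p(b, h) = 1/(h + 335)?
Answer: 2301991/4015052 ≈ 0.57334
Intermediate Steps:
p(b, h) = 1/(335 + h)
(4513751 + ((-1064777 - 1148393) + 1/p(-8, 501 + 574)))/(L(-744) + 3461516) = (4513751 + ((-1064777 - 1148393) + 1/(1/(335 + (501 + 574)))))/((-744)² + 3461516) = (4513751 + (-2213170 + 1/(1/(335 + 1075))))/(553536 + 3461516) = (4513751 + (-2213170 + 1/(1/1410)))/4015052 = (4513751 + (-2213170 + 1/(1/1410)))*(1/4015052) = (4513751 + (-2213170 + 1410))*(1/4015052) = (4513751 - 2211760)*(1/4015052) = 2301991*(1/4015052) = 2301991/4015052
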